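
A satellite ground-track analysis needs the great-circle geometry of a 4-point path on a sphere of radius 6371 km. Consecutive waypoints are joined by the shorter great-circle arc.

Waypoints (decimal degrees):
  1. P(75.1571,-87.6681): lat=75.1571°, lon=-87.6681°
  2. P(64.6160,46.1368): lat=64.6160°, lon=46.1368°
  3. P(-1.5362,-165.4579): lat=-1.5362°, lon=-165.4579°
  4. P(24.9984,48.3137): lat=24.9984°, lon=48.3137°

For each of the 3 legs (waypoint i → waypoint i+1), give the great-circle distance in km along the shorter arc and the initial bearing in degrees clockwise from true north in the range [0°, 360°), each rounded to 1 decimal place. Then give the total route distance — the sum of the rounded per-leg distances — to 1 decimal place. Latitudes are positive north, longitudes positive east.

Leg 1: φ1=1.3117389, φ2=1.1277619, Δφ=-0.1839769, Δλ=2.3353361 rad; a=sin²(Δφ/2)+cosφ1·cosφ2·sin²(Δλ/2)=0.1013532084; c=2·atan2(√a, √(1-a))=0.647998335; dist=6371·c=4128.397 ≈ 4128.4 km; running total=4128.4 km
Leg 1 bearing: y=sinΔλ·cosφ2=0.30938086, x=cosφ1·sinφ2-sinφ1·cosφ2·cosΔλ=0.51827254; θ=atan2(y, x)=30.8349° ≈ 30.8°
Leg 2: φ1=1.1277619, φ2=-0.0268117, Δφ=-1.1545737, Δλ=-3.6930242 rad; a=sin²(Δφ/2)+cosφ1·cosφ2·sin²(Δλ/2)=0.6946152914; c=2·atan2(√a, √(1-a))=1.970592484; dist=6371·c=12554.645 ≈ 12554.6 km; running total=16683.0 km
Leg 2 bearing: y=sinΔλ·cosφ2=0.52371882, x=cosφ1·sinφ2-sinφ1·cosφ2·cosΔλ=0.75777183; θ=atan2(y, x)=34.6495° ≈ 34.6°
Leg 3: φ1=-0.0268117, φ2=0.4363044, Δφ=0.4631161, Δλ=3.7310183 rad; a=sin²(Δφ/2)+cosφ1·cosφ2·sin²(Δλ/2)=0.8822228199; c=2·atan2(√a, √(1-a))=2.440977330; dist=6371·c=15551.467 ≈ 15551.5 km; running total=32234.5 km
Leg 3 bearing: y=sinΔλ·cosφ2=-0.50380824, x=cosφ1·sinφ2-sinφ1·cosφ2·cosΔλ=0.40224386; θ=atan2(y, x)=-51.3959° <0 so +360° → 308.6041° ≈ 308.6°

Leg 1: dist=4128.4 km, bearing=30.8°
Leg 2: dist=12554.6 km, bearing=34.6°
Leg 3: dist=15551.5 km, bearing=308.6°
Total: 32234.5 km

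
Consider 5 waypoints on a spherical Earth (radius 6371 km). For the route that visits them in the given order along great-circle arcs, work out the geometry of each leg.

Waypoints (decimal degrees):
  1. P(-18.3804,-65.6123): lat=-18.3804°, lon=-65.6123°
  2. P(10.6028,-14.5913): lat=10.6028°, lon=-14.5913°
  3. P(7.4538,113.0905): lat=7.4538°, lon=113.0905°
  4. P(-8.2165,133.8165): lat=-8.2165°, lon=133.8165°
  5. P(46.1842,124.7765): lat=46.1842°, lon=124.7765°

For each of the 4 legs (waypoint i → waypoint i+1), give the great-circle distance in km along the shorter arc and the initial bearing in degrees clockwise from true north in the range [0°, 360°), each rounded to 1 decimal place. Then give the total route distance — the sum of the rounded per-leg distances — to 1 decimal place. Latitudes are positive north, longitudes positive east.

Leg 1: dist=6458.2 km, bearing=64.2°
Leg 2: dist=13886.3 km, bearing=73.1°
Leg 3: dist=2883.4 km, bearing=126.8°
Leg 4: dist=6115.5 km, bearing=352.4°
Total: 29343.4 km

Leg 1: φ1=-0.3207985, φ2=0.1850538, Δφ=0.5058523, Δλ=0.8904844 rad; a=sin²(Δφ/2)+cosφ1·cosφ2·sin²(Δλ/2)=0.2356334624; c=2·atan2(√a, √(1-a))=1.013689084; dist=6371·c=6458.213 ≈ 6458.2 km; running total=6458.2 km
Leg 1 bearing: y=sinΔλ·cosφ2=0.76410392, x=cosφ1·sinφ2-sinφ1·cosφ2·cosΔλ=0.36957616; θ=atan2(y, x)=64.1882° ≈ 64.2°
Leg 2: φ1=0.1850538, φ2=0.1300934, Δφ=-0.0549604, Δλ=2.2284678 rad; a=sin²(Δφ/2)+cosφ1·cosφ2·sin²(Δλ/2)=0.7859460622; c=2·atan2(√a, √(1-a))=2.179606876; dist=6371·c=13886.275 ≈ 13886.3 km; running total=20344.5 km
Leg 2 bearing: y=sinΔλ·cosφ2=0.78473010, x=cosφ1·sinφ2-sinφ1·cosφ2·cosΔλ=0.23903572; θ=atan2(y, x)=73.0588° ≈ 73.1°
Leg 3: φ1=0.1300934, φ2=-0.1434050, Δφ=-0.2734983, Δλ=0.3617369 rad; a=sin²(Δφ/2)+cosφ1·cosφ2·sin²(Δλ/2)=0.0503395098; c=2·atan2(√a, √(1-a))=0.452582093; dist=6371·c=2883.401 ≈ 2883.4 km; running total=23227.9 km
Leg 3 bearing: y=sinΔλ·cosφ2=0.35026656, x=cosφ1·sinφ2-sinφ1·cosφ2·cosΔλ=-0.26179211; θ=atan2(y, x)=126.7747° ≈ 126.8°
Leg 4: φ1=-0.1434050, φ2=0.8060664, Δφ=0.9494713, Δλ=-0.1577778 rad; a=sin²(Δφ/2)+cosφ1·cosφ2·sin²(Δλ/2)=0.2131991745; c=2·atan2(√a, √(1-a))=0.959900307; dist=6371·c=6115.525 ≈ 6115.5 km; running total=29343.4 km
Leg 4 bearing: y=sinΔλ·cosφ2=-0.10878355, x=cosφ1·sinφ2-sinφ1·cosφ2·cosΔλ=0.81187886; θ=atan2(y, x)=-7.6316° <0 so +360° → 352.3684° ≈ 352.4°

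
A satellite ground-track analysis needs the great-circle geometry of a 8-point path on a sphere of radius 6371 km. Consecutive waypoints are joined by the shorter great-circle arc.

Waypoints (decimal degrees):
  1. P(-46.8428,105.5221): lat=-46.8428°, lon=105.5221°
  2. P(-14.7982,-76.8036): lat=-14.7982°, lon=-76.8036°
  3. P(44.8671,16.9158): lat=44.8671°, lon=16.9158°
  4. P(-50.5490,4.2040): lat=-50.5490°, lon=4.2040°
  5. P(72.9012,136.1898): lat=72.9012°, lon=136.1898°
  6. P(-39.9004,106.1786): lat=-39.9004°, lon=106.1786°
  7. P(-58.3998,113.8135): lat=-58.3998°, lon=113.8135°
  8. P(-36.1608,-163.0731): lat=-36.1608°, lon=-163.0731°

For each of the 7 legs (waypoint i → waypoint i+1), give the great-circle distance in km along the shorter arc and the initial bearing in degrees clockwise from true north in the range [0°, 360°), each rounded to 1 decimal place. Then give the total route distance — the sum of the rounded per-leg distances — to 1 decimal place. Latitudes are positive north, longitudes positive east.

Leg 1: φ1=-0.8175611, φ2=-0.2582773, Δφ=0.5592838, Δλ=-3.1821838 rad; a=sin²(Δφ/2)+cosφ1·cosφ2·sin²(Δλ/2)=0.7372249473; c=2·atan2(√a, √(1-a))=2.065135334; dist=6371·c=13156.977 ≈ 13157.0 km; running total=13157.0 km
Leg 1 bearing: y=sinΔλ·cosφ2=0.03923400, x=cosφ1·sinφ2-sinφ1·cosφ2·cosΔλ=-0.87940775; θ=atan2(y, x)=177.4455° ≈ 177.4°
Leg 2: φ1=-0.2582773, φ2=0.7830786, Δφ=1.0413559, Δλ=1.6357121 rad; a=sin²(Δφ/2)+cosφ1·cosφ2·sin²(Δλ/2)=0.6123189979; c=2·atan2(√a, √(1-a))=1.797367848; dist=6371·c=11451.031 ≈ 11451.0 km; running total=24608.0 km
Leg 2 bearing: y=sinΔλ·cosφ2=0.70725222, x=cosφ1·sinφ2-sinφ1·cosφ2·cosΔλ=0.67032236; θ=atan2(y, x)=46.5356° ≈ 46.5°
Leg 3: φ1=0.7830786, φ2=-0.8822465, Δφ=-1.6653251, Δλ=-0.2218628 rad; a=sin²(Δφ/2)+cosφ1·cosφ2·sin²(Δλ/2)=0.5527132321; c=2·atan2(√a, √(1-a))=1.676419072; dist=6371·c=10680.466 ≈ 10680.5 km; running total=35288.5 km
Leg 3 bearing: y=sinΔλ·cosφ2=-0.13982191, x=cosφ1·sinφ2-sinφ1·cosφ2·cosΔλ=-0.98454817; θ=atan2(y, x)=-171.9171° <0 so +360° → 188.0829° ≈ 188.1°
Leg 4: φ1=-0.8822465, φ2=1.2723660, Δφ=2.1546125, Δλ=2.3035868 rad; a=sin²(Δφ/2)+cosφ1·cosφ2·sin²(Δλ/2)=0.9315071336; c=2·atan2(√a, √(1-a))=2.612002655; dist=6371·c=16641.069 ≈ 16641.1 km; running total=51929.6 km
Leg 4 bearing: y=sinΔλ·cosφ2=0.21854842, x=cosφ1·sinφ2-sinφ1·cosφ2·cosΔλ=0.45545907; θ=atan2(y, x)=25.6337° ≈ 25.6°
Leg 5: φ1=1.2723660, φ2=-0.6963934, Δφ=-1.9687593, Δλ=-0.5237943 rad; a=sin²(Δφ/2)+cosφ1·cosφ2·sin²(Δλ/2)=0.7088913993; c=2·atan2(√a, √(1-a))=2.001799892; dist=6371·c=12753.467 ≈ 12753.5 km; running total=64683.1 km
Leg 5 bearing: y=sinΔλ·cosφ2=-0.38371020, x=cosφ1·sinφ2-sinφ1·cosφ2·cosΔλ=-0.82354357; θ=atan2(y, x)=-155.0180° <0 so +360° → 204.9820° ≈ 205.0°
Leg 6: φ1=-0.6963934, φ2=-1.0192688, Δφ=-0.3228754, Δλ=0.1332541 rad; a=sin²(Δφ/2)+cosφ1·cosφ2·sin²(Δλ/2)=0.0276183445; c=2·atan2(√a, √(1-a))=0.333924633; dist=6371·c=2127.434 ≈ 2127.4 km; running total=66810.5 km
Leg 6 bearing: y=sinΔλ·cosφ2=0.06961723, x=cosφ1·sinφ2-sinφ1·cosφ2·cosΔλ=-0.32027446; θ=atan2(y, x)=167.7365° ≈ 167.7°
Leg 7: φ1=-1.0192688, φ2=-0.6311250, Δφ=0.3881438, Δλ=-4.8325828 rad; a=sin²(Δφ/2)+cosφ1·cosφ2·sin²(Δλ/2)=0.2233555154; c=2·atan2(√a, √(1-a))=0.984488850; dist=6371·c=6272.178 ≈ 6272.2 km; running total=73082.7 km
Leg 7 bearing: y=sinΔλ·cosφ2=0.80153940, x=cosφ1·sinφ2-sinφ1·cosφ2·cosΔλ=-0.22672872; θ=atan2(y, x)=105.7944° ≈ 105.8°

Leg 1: dist=13157.0 km, bearing=177.4°
Leg 2: dist=11451.0 km, bearing=46.5°
Leg 3: dist=10680.5 km, bearing=188.1°
Leg 4: dist=16641.1 km, bearing=25.6°
Leg 5: dist=12753.5 km, bearing=205.0°
Leg 6: dist=2127.4 km, bearing=167.7°
Leg 7: dist=6272.2 km, bearing=105.8°
Total: 73082.7 km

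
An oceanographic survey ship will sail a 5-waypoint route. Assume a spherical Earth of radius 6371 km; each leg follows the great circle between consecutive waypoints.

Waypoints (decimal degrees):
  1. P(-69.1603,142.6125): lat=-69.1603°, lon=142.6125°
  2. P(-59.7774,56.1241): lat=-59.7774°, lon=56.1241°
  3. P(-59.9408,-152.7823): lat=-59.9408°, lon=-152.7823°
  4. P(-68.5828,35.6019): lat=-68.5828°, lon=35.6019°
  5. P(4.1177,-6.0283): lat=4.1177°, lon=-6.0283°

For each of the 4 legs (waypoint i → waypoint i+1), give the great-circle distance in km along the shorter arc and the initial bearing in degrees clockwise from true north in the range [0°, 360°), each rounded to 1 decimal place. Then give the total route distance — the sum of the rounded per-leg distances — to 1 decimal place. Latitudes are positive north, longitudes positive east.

Leg 1: φ1=-1.2070749, φ2=-1.0433124, Δφ=0.1637625, Δλ=-1.5095073 rad; a=sin²(Δφ/2)+cosφ1·cosφ2·sin²(Δλ/2)=0.0907418711; c=2·atan2(√a, √(1-a))=0.611972822; dist=6371·c=3898.879 ≈ 3898.9 km; running total=3898.9 km
Leg 1 bearing: y=sinΔλ·cosφ2=-0.50241571, x=cosφ1·sinφ2-sinφ1·cosφ2·cosΔλ=-0.27858497; θ=atan2(y, x)=-119.0080° <0 so +360° → 240.9920° ≈ 241.0°
Leg 2: φ1=-1.0433124, φ2=-1.0461643, Δφ=-0.0028519, Δλ=-3.6461045 rad; a=sin²(Δφ/2)+cosφ1·cosφ2·sin²(Δλ/2)=0.2364263048; c=2·atan2(√a, √(1-a))=1.015556175; dist=6371·c=6470.108 ≈ 6470.1 km; running total=10369.0 km
Leg 2 bearing: y=sinΔλ·cosφ2=0.24212249, x=cosφ1·sinφ2-sinφ1·cosφ2·cosΔλ=-0.81455038; θ=atan2(y, x)=163.4456° ≈ 163.4°
Leg 3: φ1=-1.0461643, φ2=-1.1969957, Δφ=-0.1508314, Δλ=3.2879245 rad; a=sin²(Δφ/2)+cosφ1·cosφ2·sin²(Δλ/2)=0.1876041407; c=2·atan2(√a, √(1-a))=0.895931579; dist=6371·c=5707.980 ≈ 5708.0 km; running total=16077.0 km
Leg 3 bearing: y=sinΔλ·cosφ2=-0.05324352, x=cosφ1·sinφ2-sinφ1·cosφ2·cosΔλ=-0.77897396; θ=atan2(y, x)=-176.0899° <0 so +360° → 183.9101° ≈ 183.9°
Leg 4: φ1=-1.1969957, φ2=0.0718674, Δφ=1.2688631, Δλ=-0.7265841 rad; a=sin²(Δφ/2)+cosφ1·cosφ2·sin²(Δλ/2)=0.3973081675; c=2·atan2(√a, √(1-a))=1.363940613; dist=6371·c=8689.666 ≈ 8689.7 km; running total=24766.7 km
Leg 4 bearing: y=sinΔλ·cosφ2=-0.66260543, x=cosφ1·sinφ2-sinφ1·cosφ2·cosΔλ=0.72025800; θ=atan2(y, x)=-42.6127° <0 so +360° → 317.3873° ≈ 317.4°

Leg 1: dist=3898.9 km, bearing=241.0°
Leg 2: dist=6470.1 km, bearing=163.4°
Leg 3: dist=5708.0 km, bearing=183.9°
Leg 4: dist=8689.7 km, bearing=317.4°
Total: 24766.7 km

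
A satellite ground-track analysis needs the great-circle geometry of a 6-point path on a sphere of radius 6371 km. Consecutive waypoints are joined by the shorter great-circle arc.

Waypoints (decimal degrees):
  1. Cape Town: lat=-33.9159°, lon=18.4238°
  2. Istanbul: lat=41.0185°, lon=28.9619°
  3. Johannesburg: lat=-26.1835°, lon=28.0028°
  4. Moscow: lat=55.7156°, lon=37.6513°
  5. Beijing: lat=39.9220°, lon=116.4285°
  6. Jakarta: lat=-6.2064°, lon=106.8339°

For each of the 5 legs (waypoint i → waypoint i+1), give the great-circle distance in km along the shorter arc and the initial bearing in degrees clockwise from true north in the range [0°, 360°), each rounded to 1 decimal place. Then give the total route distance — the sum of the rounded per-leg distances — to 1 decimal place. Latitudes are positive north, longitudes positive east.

Leg 1: φ1=-0.5919441, φ2=0.7159079, Δφ=1.3078520, Δλ=0.1839245 rad; a=sin²(Δφ/2)+cosφ1·cosφ2·sin²(Δλ/2)=0.3753178714; c=2·atan2(√a, √(1-a))=1.318772608; dist=6371·c=8401.900 ≈ 8401.9 km; running total=8401.9 km
Leg 1 bearing: y=sinΔλ·cosφ2=0.13798957, x=cosφ1·sinφ2-sinφ1·cosφ2·cosΔλ=0.95852822; θ=atan2(y, x)=8.1920° ≈ 8.2°
Leg 2: φ1=0.7159079, φ2=-0.4569883, Δφ=-1.1728962, Δλ=-0.0167395 rad; a=sin²(Δφ/2)+cosφ1·cosφ2·sin²(Δλ/2)=0.3063057260; c=2·atan2(√a, √(1-a))=1.172999060; dist=6371·c=7473.177 ≈ 7473.2 km; running total=15875.1 km
Leg 2 bearing: y=sinΔλ·cosφ2=-0.01502104, x=cosφ1·sinφ2-sinφ1·cosφ2·cosΔλ=-0.92179416; θ=atan2(y, x)=-179.0664° <0 so +360° → 180.9336° ≈ 180.9°
Leg 3: φ1=-0.4569883, φ2=0.9724207, Δφ=1.4294089, Δλ=0.1683981 rad; a=sin²(Δφ/2)+cosφ1·cosφ2·sin²(Δλ/2)=0.4331168668; c=2·atan2(√a, √(1-a))=1.436627891; dist=6371·c=9152.756 ≈ 9152.8 km; running total=25027.9 km
Leg 3 bearing: y=sinΔλ·cosφ2=0.09441113, x=cosφ1·sinφ2-sinφ1·cosφ2·cosΔλ=0.98650551; θ=atan2(y, x)=5.4667° ≈ 5.5°
Leg 4: φ1=0.9724207, φ2=0.6967703, Δφ=-0.2756503, Δλ=1.3749215 rad; a=sin²(Δφ/2)+cosφ1·cosφ2·sin²(Δλ/2)=0.1928393646; c=2·atan2(√a, √(1-a))=0.909270827; dist=6371·c=5792.964 ≈ 5793.0 km; running total=30820.9 km
Leg 4 bearing: y=sinΔλ·cosφ2=0.75225361, x=cosφ1·sinφ2-sinφ1·cosφ2·cosΔλ=0.23816776; θ=atan2(y, x)=72.4319° ≈ 72.4°
Leg 5: φ1=0.6967703, φ2=-0.1083221, Δφ=-0.8050925, Δλ=-0.1674574 rad; a=sin²(Δφ/2)+cosφ1·cosφ2·sin²(Δλ/2)=0.1588101948; c=2·atan2(√a, √(1-a))=0.819783328; dist=6371·c=5222.840 ≈ 5222.8 km; running total=36043.7 km
Leg 5 bearing: y=sinΔλ·cosφ2=-0.16569891, x=cosφ1·sinφ2-sinφ1·cosφ2·cosΔλ=-0.71197046; θ=atan2(y, x)=-166.8986° <0 so +360° → 193.1014° ≈ 193.1°

Leg 1: dist=8401.9 km, bearing=8.2°
Leg 2: dist=7473.2 km, bearing=180.9°
Leg 3: dist=9152.8 km, bearing=5.5°
Leg 4: dist=5793.0 km, bearing=72.4°
Leg 5: dist=5222.8 km, bearing=193.1°
Total: 36043.7 km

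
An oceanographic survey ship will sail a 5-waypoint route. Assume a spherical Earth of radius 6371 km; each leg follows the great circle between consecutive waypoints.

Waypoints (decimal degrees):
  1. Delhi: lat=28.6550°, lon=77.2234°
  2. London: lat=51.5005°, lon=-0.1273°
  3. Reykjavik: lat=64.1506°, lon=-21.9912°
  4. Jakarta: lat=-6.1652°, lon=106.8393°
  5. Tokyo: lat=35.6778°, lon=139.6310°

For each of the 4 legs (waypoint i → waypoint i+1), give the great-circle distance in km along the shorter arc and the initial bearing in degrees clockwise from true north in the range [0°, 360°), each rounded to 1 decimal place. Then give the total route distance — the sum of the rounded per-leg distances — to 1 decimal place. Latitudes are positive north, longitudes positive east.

Leg 1: φ1=0.5001241, φ2=0.8988533, Δφ=0.3987292, Δλ=-1.3500244 rad; a=sin²(Δφ/2)+cosφ1·cosφ2·sin²(Δλ/2)=0.2525435771; c=2·atan2(√a, √(1-a))=1.053061797; dist=6371·c=6709.057 ≈ 6709.1 km; running total=6709.1 km
Leg 1 bearing: y=sinΔλ·cosφ2=-0.60739873, x=cosφ1·sinφ2-sinφ1·cosφ2·cosΔλ=0.62139203; θ=atan2(y, x)=-44.3476° <0 so +360° → 315.6524° ≈ 315.7°
Leg 2: φ1=0.8988533, φ2=1.1196392, Δφ=0.2207859, Δλ=-0.3815970 rad; a=sin²(Δφ/2)+cosφ1·cosφ2·sin²(Δλ/2)=0.0218985768; c=2·atan2(√a, √(1-a))=0.297054336; dist=6371·c=1892.533 ≈ 1892.5 km; running total=8601.6 km
Leg 2 bearing: y=sinΔλ·cosφ2=-0.16237043, x=cosφ1·sinφ2-sinφ1·cosφ2·cosΔλ=0.24354047; θ=atan2(y, x)=-33.6917° <0 so +360° → 326.3083° ≈ 326.3°
Leg 3: φ1=1.1196392, φ2=-0.1076030, Δφ=-1.2272422, Δλ=2.2485164 rad; a=sin²(Δφ/2)+cosφ1·cosφ2·sin²(Δλ/2)=0.6842266576; c=2·atan2(√a, √(1-a))=1.948141063; dist=6371·c=12411.607 ≈ 12411.6 km; running total=21013.2 km
Leg 3 bearing: y=sinΔλ·cosφ2=0.77449883, x=cosφ1·sinφ2-sinφ1·cosφ2·cosΔλ=0.51419230; θ=atan2(y, x)=56.4197° ≈ 56.4°
Leg 4: φ1=-0.1076030, φ2=0.6226951, Δφ=0.7302981, Δλ=0.5723231 rad; a=sin²(Δφ/2)+cosφ1·cosφ2·sin²(Δλ/2)=0.1918606545; c=2·atan2(√a, √(1-a))=0.906787713; dist=6371·c=5777.145 ≈ 5777.1 km; running total=26790.3 km
Leg 4 bearing: y=sinΔλ·cosφ2=0.43993584, x=cosφ1·sinφ2-sinφ1·cosφ2·cosΔλ=0.65318989; θ=atan2(y, x)=33.9610° ≈ 34.0°

Leg 1: dist=6709.1 km, bearing=315.7°
Leg 2: dist=1892.5 km, bearing=326.3°
Leg 3: dist=12411.6 km, bearing=56.4°
Leg 4: dist=5777.1 km, bearing=34.0°
Total: 26790.3 km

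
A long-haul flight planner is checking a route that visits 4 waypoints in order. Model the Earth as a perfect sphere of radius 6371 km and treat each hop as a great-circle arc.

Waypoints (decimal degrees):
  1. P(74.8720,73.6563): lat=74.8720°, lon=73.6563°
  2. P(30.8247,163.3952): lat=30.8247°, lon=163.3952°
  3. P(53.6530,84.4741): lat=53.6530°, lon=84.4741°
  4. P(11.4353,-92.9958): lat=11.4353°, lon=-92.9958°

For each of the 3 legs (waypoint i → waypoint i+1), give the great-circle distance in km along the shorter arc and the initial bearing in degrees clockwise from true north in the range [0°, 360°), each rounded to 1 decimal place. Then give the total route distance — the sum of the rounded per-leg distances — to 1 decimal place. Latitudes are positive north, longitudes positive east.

Leg 1: φ1=1.3067629, φ2=0.5379925, Δφ=-0.7687704, Δλ=1.5662393 rad; a=sin²(Δφ/2)+cosφ1·cosφ2·sin²(Δλ/2)=0.2521615885; c=2·atan2(√a, √(1-a))=1.052182374; dist=6371·c=6703.454 ≈ 6703.5 km; running total=6703.5 km
Leg 1 bearing: y=sinΔλ·cosφ2=0.85873016, x=cosφ1·sinφ2-sinφ1·cosφ2·cosΔλ=0.12994998; θ=atan2(y, x)=81.3948° ≈ 81.4°
Leg 2: φ1=0.5379925, φ2=0.9364215, Δφ=0.3984290, Δλ=-1.3774330 rad; a=sin²(Δφ/2)+cosφ1·cosφ2·sin²(Δλ/2)=0.2447400883; c=2·atan2(√a, √(1-a))=1.035007105; dist=6371·c=6594.030 ≈ 6594.0 km; running total=13297.5 km
Leg 2 bearing: y=sinΔλ·cosφ2=-0.58162871, x=cosφ1·sinφ2-sinφ1·cosφ2·cosΔλ=0.63330684; θ=atan2(y, x)=-42.5644° <0 so +360° → 317.4356° ≈ 317.4°
Leg 3: φ1=0.9364215, φ2=0.1995836, Δφ=-0.7368379, Δλ=-3.0974341 rad; a=sin²(Δφ/2)+cosφ1·cosφ2·sin²(Δλ/2)=0.7103273689; c=2·atan2(√a, √(1-a))=2.004963222; dist=6371·c=12773.621 ≈ 12773.6 km; running total=26071.1 km
Leg 3 bearing: y=sinΔλ·cosφ2=-0.04326793, x=cosφ1·sinφ2-sinφ1·cosφ2·cosΔλ=0.90618843; θ=atan2(y, x)=-2.7336° <0 so +360° → 357.2664° ≈ 357.3°

Leg 1: dist=6703.5 km, bearing=81.4°
Leg 2: dist=6594.0 km, bearing=317.4°
Leg 3: dist=12773.6 km, bearing=357.3°
Total: 26071.1 km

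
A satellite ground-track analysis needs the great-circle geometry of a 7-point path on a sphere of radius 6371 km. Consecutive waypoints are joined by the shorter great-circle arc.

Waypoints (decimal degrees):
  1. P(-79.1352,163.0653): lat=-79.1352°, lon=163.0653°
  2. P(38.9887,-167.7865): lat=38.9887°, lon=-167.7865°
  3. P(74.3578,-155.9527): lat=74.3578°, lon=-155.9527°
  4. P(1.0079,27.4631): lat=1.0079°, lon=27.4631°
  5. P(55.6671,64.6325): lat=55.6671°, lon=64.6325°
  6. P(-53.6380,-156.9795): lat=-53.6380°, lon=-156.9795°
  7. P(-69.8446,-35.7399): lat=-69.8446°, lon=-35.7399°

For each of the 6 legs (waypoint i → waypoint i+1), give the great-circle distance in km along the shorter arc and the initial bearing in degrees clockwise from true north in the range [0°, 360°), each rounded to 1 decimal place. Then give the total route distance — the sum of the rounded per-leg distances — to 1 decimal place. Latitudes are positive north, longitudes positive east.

Leg 1: φ1=-1.3811698, φ2=0.6804812, Δφ=2.0616510, Δλ=-5.7744532 rad; a=sin²(Δφ/2)+cosφ1·cosφ2·sin²(Δλ/2)=0.7449666670; c=2·atan2(√a, √(1-a))=2.082809605; dist=6371·c=13269.580 ≈ 13269.6 km; running total=13269.6 km
Leg 1 bearing: y=sinΔλ·cosφ2=0.37858514, x=cosφ1·sinφ2-sinφ1·cosφ2·cosΔλ=0.78526341; θ=atan2(y, x)=25.7393° ≈ 25.7°
Leg 2: φ1=0.6804812, φ2=1.2977884, Δφ=0.6173072, Δλ=0.2065388 rad; a=sin²(Δφ/2)+cosφ1·cosφ2·sin²(Δλ/2)=0.0945070453; c=2·atan2(√a, √(1-a))=0.624961048; dist=6371·c=3981.627 ≈ 3981.6 km; running total=17251.2 km
Leg 2 bearing: y=sinΔλ·cosφ2=0.05529378, x=cosφ1·sinφ2-sinφ1·cosφ2·cosΔλ=0.58244695; θ=atan2(y, x)=5.4230° ≈ 5.4°
Leg 3: φ1=1.2977884, φ2=0.0175912, Δφ=-1.2801973, Δλ=3.2012096 rad; a=sin²(Δφ/2)+cosφ1·cosφ2·sin²(Δλ/2)=0.6260848453; c=2·atan2(√a, √(1-a))=1.825718079; dist=6371·c=11631.6499 ≈ 11631.6 km; running total=28882.8 km
Leg 3 bearing: y=sinΔλ·cosφ2=-0.05957243, x=cosφ1·sinφ2-sinφ1·cosφ2·cosΔλ=0.96584759; θ=atan2(y, x)=-3.5295° <0 so +360° → 356.4705° ≈ 356.5°
Leg 4: φ1=0.0175912, φ2=0.9715742, Δφ=0.9539830, Δλ=0.6487284 rad; a=sin²(Δφ/2)+cosφ1·cosφ2·sin²(Δλ/2)=0.2680593835; c=2·atan2(√a, √(1-a))=1.088424997; dist=6371·c=6934.356 ≈ 6934.4 km; running total=35817.2 km
Leg 4 bearing: y=sinΔλ·cosφ2=0.34075411, x=cosφ1·sinφ2-sinφ1·cosφ2·cosΔλ=0.81774130; θ=atan2(y, x)=22.6216° ≈ 22.6°
Leg 5: φ1=0.9715742, φ2=-0.9361597, Δφ=-1.9077339, Δλ=-3.8678591 rad; a=sin²(Δφ/2)+cosφ1·cosφ2·sin²(Δλ/2)=0.9574966790; c=2·atan2(√a, √(1-a))=2.726287785; dist=6371·c=17369.179 ≈ 17369.2 km; running total=53186.4 km
Leg 5 bearing: y=sinΔλ·cosφ2=0.39372469, x=cosφ1·sinφ2-sinφ1·cosφ2·cosΔλ=-0.08813637; θ=atan2(y, x)=102.6178° ≈ 102.6°
Leg 6: φ1=-0.9361597, φ2=-1.2190182, Δφ=-0.2828585, Δλ=2.1160302 rad; a=sin²(Δφ/2)+cosφ1·cosφ2·sin²(Δλ/2)=0.1749876452; c=2·atan2(√a, √(1-a))=0.863179374; dist=6371·c=5499.316 ≈ 5499.3 km; running total=58685.7 km
Leg 6 bearing: y=sinΔλ·cosφ2=0.29460733, x=cosφ1·sinφ2-sinφ1·cosφ2·cosΔλ=-0.70048155; θ=atan2(y, x)=157.1894° ≈ 157.2°

Leg 1: dist=13269.6 km, bearing=25.7°
Leg 2: dist=3981.6 km, bearing=5.4°
Leg 3: dist=11631.6 km, bearing=356.5°
Leg 4: dist=6934.4 km, bearing=22.6°
Leg 5: dist=17369.2 km, bearing=102.6°
Leg 6: dist=5499.3 km, bearing=157.2°
Total: 58685.7 km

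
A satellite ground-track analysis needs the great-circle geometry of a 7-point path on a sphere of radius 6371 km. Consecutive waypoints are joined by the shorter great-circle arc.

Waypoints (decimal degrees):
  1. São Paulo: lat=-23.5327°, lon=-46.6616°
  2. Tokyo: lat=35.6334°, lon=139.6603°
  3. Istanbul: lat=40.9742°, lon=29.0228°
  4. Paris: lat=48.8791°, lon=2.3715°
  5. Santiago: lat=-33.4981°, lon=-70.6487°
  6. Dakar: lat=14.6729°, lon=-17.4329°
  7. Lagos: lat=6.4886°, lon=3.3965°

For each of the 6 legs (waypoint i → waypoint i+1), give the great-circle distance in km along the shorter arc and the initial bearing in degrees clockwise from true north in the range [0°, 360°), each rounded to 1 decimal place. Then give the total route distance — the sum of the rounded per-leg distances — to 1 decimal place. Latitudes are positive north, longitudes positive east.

Leg 1: dist=18538.1 km, bearing=337.1°
Leg 2: dist=8946.7 km, bearing=314.2°
Leg 3: dist=2259.9 km, bearing=301.9°
Leg 4: dist=11654.3 km, bearing=235.6°
Leg 5: dist=7775.2 km, bearing=55.6°
Leg 6: dist=2449.5 km, bearing=109.6°
Total: 51623.7 km

Leg 1: φ1=-0.4107231, φ2=0.6219202, Δφ=1.0326433, Δλ=3.2519306 rad; a=sin²(Δφ/2)+cosφ1·cosφ2·sin²(Δλ/2)=0.9866246386; c=2·atan2(√a, √(1-a))=2.909770101; dist=6371·c=18538.145 ≈ 18538.1 km; running total=18538.1 km
Leg 1 bearing: y=sinΔλ·cosφ2=-0.08949658, x=cosφ1·sinφ2-sinφ1·cosφ2·cosΔλ=0.21160389; θ=atan2(y, x)=-22.9256° <0 so +360° → 337.0744° ≈ 337.1°
Leg 2: φ1=0.6219202, φ2=0.7151347, Δφ=0.0932145, Δλ=-1.9309887 rad; a=sin²(Δφ/2)+cosφ1·cosφ2·sin²(Δλ/2)=0.4171298371; c=2·atan2(√a, √(1-a))=1.404287654; dist=6371·c=8946.717 ≈ 8946.7 km; running total=27484.8 km
Leg 2 bearing: y=sinΔλ·cosφ2=-0.70655554, x=cosφ1·sinφ2-sinφ1·cosφ2·cosΔλ=0.68797486; θ=atan2(y, x)=-45.7634° <0 so +360° → 314.2366° ≈ 314.2°
Leg 3: φ1=0.7151347, φ2=0.8531012, Δφ=0.1379665, Δλ=-0.4651529 rad; a=sin²(Δφ/2)+cosφ1·cosφ2·sin²(Δλ/2)=0.0311285144; c=2·atan2(√a, √(1-a))=0.354722321; dist=6371·c=2259.936 ≈ 2259.9 km; running total=29744.7 km
Leg 3 bearing: y=sinΔλ·cosφ2=-0.29499519, x=cosφ1·sinφ2-sinφ1·cosφ2·cosΔλ=0.18334656; θ=atan2(y, x)=-58.1381° <0 so +360° → 301.8619° ≈ 301.9°
Leg 4: φ1=0.8531012, φ2=-0.5846521, Δφ=-1.4377534, Δλ=-1.2744429 rad; a=sin²(Δφ/2)+cosφ1·cosφ2·sin²(Δλ/2)=0.6278047797; c=2·atan2(√a, √(1-a))=1.829274482; dist=6371·c=11654.308 ≈ 11654.3 km; running total=41399.0 km
Leg 4 bearing: y=sinΔλ·cosφ2=-0.79755239, x=cosφ1·sinφ2-sinφ1·cosφ2·cosΔλ=-0.54641920; θ=atan2(y, x)=-124.4158° <0 so +360° → 235.5842° ≈ 235.6°
Leg 5: φ1=-0.5846521, φ2=0.2560904, Δφ=0.8407426, Δλ=0.9287909 rad; a=sin²(Δφ/2)+cosφ1·cosφ2·sin²(Δλ/2)=0.3283697713; c=2·atan2(√a, √(1-a))=1.220410244; dist=6371·c=7775.234 ≈ 7775.2 km; running total=49174.2 km
Leg 5 bearing: y=sinΔλ·cosφ2=0.77477743, x=cosφ1·sinφ2-sinφ1·cosφ2·cosΔλ=0.53093521; θ=atan2(y, x)=55.5782° ≈ 55.6°
Leg 6: φ1=0.2560904, φ2=0.1132474, Δφ=-0.1428430, Δλ=0.3635416 rad; a=sin²(Δφ/2)+cosφ1·cosφ2·sin²(Δλ/2)=0.0365024770; c=2·atan2(√a, √(1-a))=0.384476139; dist=6371·c=2449.497 ≈ 2449.5 km; running total=51623.7 km
Leg 6 bearing: y=sinΔλ·cosφ2=0.35330884, x=cosφ1·sinφ2-sinφ1·cosφ2·cosΔλ=-0.12590889; θ=atan2(y, x)=109.6146° ≈ 109.6°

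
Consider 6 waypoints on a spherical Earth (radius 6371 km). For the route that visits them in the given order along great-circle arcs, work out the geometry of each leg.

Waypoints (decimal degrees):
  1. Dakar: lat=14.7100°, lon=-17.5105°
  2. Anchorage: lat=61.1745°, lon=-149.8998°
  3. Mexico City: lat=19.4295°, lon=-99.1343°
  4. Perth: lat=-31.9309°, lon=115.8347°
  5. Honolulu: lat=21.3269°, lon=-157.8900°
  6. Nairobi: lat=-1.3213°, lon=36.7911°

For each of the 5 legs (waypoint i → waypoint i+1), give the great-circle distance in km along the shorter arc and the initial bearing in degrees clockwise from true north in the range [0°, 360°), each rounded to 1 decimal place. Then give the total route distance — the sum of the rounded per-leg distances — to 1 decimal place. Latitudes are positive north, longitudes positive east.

Leg 1: φ1=0.2567379, φ2=1.0676964, Δφ=0.8109585, Δλ=-2.3106292 rad; a=sin²(Δφ/2)+cosφ1·cosφ2·sin²(Δλ/2)=0.5459635160; c=2·atan2(√a, √(1-a))=1.662853326; dist=6371·c=10594.039 ≈ 10594.0 km; running total=10594.0 km
Leg 1 bearing: y=sinΔλ·cosφ2=-0.35610225, x=cosφ1·sinφ2-sinφ1·cosφ2·cosΔλ=0.92991430; θ=atan2(y, x)=-20.9539° <0 so +360° → 339.0461° ≈ 339.0°
Leg 2: φ1=1.0676964, φ2=0.3391087, Δφ=-0.7285877, Δλ=0.8860251 rad; a=sin²(Δφ/2)+cosφ1·cosφ2·sin²(Δλ/2)=0.2104918161; c=2·atan2(√a, √(1-a))=0.953274597; dist=6371·c=6073.312 ≈ 6073.3 km; running total=16667.3 km
Leg 2 bearing: y=sinΔλ·cosφ2=0.73045354, x=cosφ1·sinφ2-sinφ1·cosφ2·cosΔλ=-0.36218458; θ=atan2(y, x)=116.3738° ≈ 116.4°
Leg 3: φ1=0.3391087, φ2=-0.5572993, Δφ=-0.8964081, Δλ=3.7519168 rad; a=sin²(Δφ/2)+cosφ1·cosφ2·sin²(Δλ/2)=0.9158982031; c=2·atan2(√a, √(1-a))=2.553132504; dist=6371·c=16266.007 ≈ 16266.0 km; running total=32933.3 km
Leg 3 bearing: y=sinΔλ·cosφ2=-0.48641041, x=cosφ1·sinφ2-sinφ1·cosφ2·cosΔλ=-0.26743159; θ=atan2(y, x)=-118.8023° <0 so +360° → 241.1977° ≈ 241.2°
Leg 4: φ1=-0.5572993, φ2=0.3722246, Δφ=0.9295240, Δλ=-4.7773973 rad; a=sin²(Δφ/2)+cosφ1·cosφ2·sin²(Δλ/2)=0.5704980775; c=2·atan2(√a, √(1-a))=1.712263876; dist=6371·c=10908.833 ≈ 10908.8 km; running total=43842.1 km
Leg 4 bearing: y=sinΔλ·cosφ2=0.92955294, x=cosφ1·sinφ2-sinφ1·cosφ2·cosΔλ=0.34066321; θ=atan2(y, x)=69.8731° ≈ 69.9°
Leg 5: φ1=0.3722246, φ2=-0.0230610, Δφ=-0.3952857, Δλ=3.3978262 rad; a=sin²(Δφ/2)+cosφ1·cosφ2·sin²(Δλ/2)=0.9546272188; c=2·atan2(√a, √(1-a))=2.712285689; dist=6371·c=17279.972 ≈ 17280.0 km; running total=61122.1 km
Leg 5 bearing: y=sinΔλ·cosφ2=-0.25337147, x=cosφ1·sinφ2-sinφ1·cosφ2·cosΔλ=0.33024122; θ=atan2(y, x)=-37.4966° <0 so +360° → 322.5034° ≈ 322.5°

Leg 1: dist=10594.0 km, bearing=339.0°
Leg 2: dist=6073.3 km, bearing=116.4°
Leg 3: dist=16266.0 km, bearing=241.2°
Leg 4: dist=10908.8 km, bearing=69.9°
Leg 5: dist=17280.0 km, bearing=322.5°
Total: 61122.1 km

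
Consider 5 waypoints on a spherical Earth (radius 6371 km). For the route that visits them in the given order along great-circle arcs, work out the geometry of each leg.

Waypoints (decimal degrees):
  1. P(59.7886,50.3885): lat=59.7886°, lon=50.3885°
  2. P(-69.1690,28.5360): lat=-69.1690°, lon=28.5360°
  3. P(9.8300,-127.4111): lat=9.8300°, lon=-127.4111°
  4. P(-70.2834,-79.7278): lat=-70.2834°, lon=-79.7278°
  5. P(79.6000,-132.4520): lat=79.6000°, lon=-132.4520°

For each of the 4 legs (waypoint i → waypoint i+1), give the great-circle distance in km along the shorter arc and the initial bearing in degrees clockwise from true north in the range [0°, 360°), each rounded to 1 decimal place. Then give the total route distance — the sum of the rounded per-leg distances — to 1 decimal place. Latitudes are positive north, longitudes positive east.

Leg 1: dist=14445.5 km, bearing=189.9°
Leg 2: dist=13193.8 km, bearing=207.2°
Leg 3: dist=9605.4 km, bearing=165.5°
Leg 4: dist=16985.1 km, bearing=341.7°
Total: 54229.8 km

Leg 1: φ1=1.0435079, φ2=-1.2072268, Δφ=-2.2507347, Δλ=-0.3813981 rad; a=sin²(Δφ/2)+cosφ1·cosφ2·sin²(Δλ/2)=0.8208014622; c=2·atan2(√a, √(1-a))=2.267382532; dist=6371·c=14445.494 ≈ 14445.5 km; running total=14445.5 km
Leg 1 bearing: y=sinΔλ·cosφ2=-0.13236561, x=cosφ1·sinφ2-sinφ1·cosφ2·cosΔλ=-0.75552964; θ=atan2(y, x)=-170.0629° <0 so +360° → 189.9371° ≈ 189.9°
Leg 2: φ1=-1.2072268, φ2=0.1715659, Δφ=1.3787927, Δλ=-2.7217904 rad; a=sin²(Δφ/2)+cosφ1·cosφ2·sin²(Δλ/2)=0.7397664163; c=2·atan2(√a, √(1-a))=2.070918592; dist=6371·c=13193.822 ≈ 13193.8 km; running total=27639.3 km
Leg 2 bearing: y=sinΔλ·cosφ2=-0.40159610, x=cosφ1·sinφ2-sinφ1·cosφ2·cosΔλ=-0.78023640; θ=atan2(y, x)=-152.7646° <0 so +360° → 207.2354° ≈ 207.2°
Leg 3: φ1=0.1715659, φ2=-1.2266767, Δφ=-1.3982426, Δλ=0.8322306 rad; a=sin²(Δφ/2)+cosφ1·cosφ2·sin²(Δλ/2)=0.4684625929; c=2·atan2(√a, √(1-a))=1.507679614; dist=6371·c=9605.427 ≈ 9605.4 km; running total=37244.7 km
Leg 3 bearing: y=sinΔλ·cosφ2=0.24946168, x=cosφ1·sinφ2-sinφ1·cosφ2·cosΔλ=-0.96632833; θ=atan2(y, x)=165.5249° ≈ 165.5°
Leg 4: φ1=-1.2266767, φ2=1.3892821, Δφ=2.6159588, Δλ=-0.9202109 rad; a=sin²(Δφ/2)+cosφ1·cosφ2·sin²(Δλ/2)=0.9445112008; c=2·atan2(√a, √(1-a))=2.666001921; dist=6371·c=16985.098 ≈ 16985.1 km; running total=54229.8 km
Leg 4 bearing: y=sinΔλ·cosφ2=-0.14364438, x=cosφ1·sinφ2-sinφ1·cosφ2·cosΔλ=0.43474758; θ=atan2(y, x)=-18.2840° <0 so +360° → 341.7160° ≈ 341.7°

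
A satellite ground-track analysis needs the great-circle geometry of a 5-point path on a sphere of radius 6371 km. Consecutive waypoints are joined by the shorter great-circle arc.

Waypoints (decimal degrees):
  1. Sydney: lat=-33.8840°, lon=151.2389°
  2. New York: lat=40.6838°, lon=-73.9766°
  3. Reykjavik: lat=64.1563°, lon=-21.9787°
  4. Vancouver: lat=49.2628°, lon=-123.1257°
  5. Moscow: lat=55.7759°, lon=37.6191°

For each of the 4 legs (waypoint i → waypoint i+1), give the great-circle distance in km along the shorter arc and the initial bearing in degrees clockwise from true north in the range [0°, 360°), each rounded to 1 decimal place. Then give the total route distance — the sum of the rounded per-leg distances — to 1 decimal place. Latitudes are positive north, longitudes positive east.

Leg 1: φ1=-0.5913874, φ2=0.7100663, Δφ=1.3014536, Δλ=-3.9307520 rad; a=sin²(Δφ/2)+cosφ1·cosφ2·sin²(Δλ/2)=0.9034514364; c=2·atan2(√a, √(1-a))=2.509686216; dist=6371·c=15989.211 ≈ 15989.2 km; running total=15989.2 km
Leg 1 bearing: y=sinΔλ·cosφ2=0.53822528, x=cosφ1·sinφ2-sinφ1·cosφ2·cosΔλ=0.24335428; θ=atan2(y, x)=65.6703° ≈ 65.7°
Leg 2: φ1=0.7100663, φ2=1.1197387, Δφ=0.4096724, Δλ=0.9075346 rad; a=sin²(Δφ/2)+cosφ1·cosφ2·sin²(Δλ/2)=0.1048938854; c=2·atan2(√a, √(1-a))=0.659641098; dist=6371·c=4202.573 ≈ 4202.6 km; running total=20191.8 km
Leg 2 bearing: y=sinΔλ·cosφ2=0.34349796, x=cosφ1·sinφ2-sinφ1·cosφ2·cosΔλ=0.50751727; θ=atan2(y, x)=34.0909° ≈ 34.1°
Leg 3: φ1=1.1197387, φ2=0.8597981, Δφ=-0.2599406, Δλ=-1.7653482 rad; a=sin²(Δφ/2)+cosφ1·cosφ2·sin²(Δλ/2)=0.1865336354; c=2·atan2(√a, √(1-a))=0.893186458; dist=6371·c=5690.491 ≈ 5690.5 km; running total=25882.3 km
Leg 3 bearing: y=sinΔλ·cosφ2=-0.64027899, x=cosφ1·sinφ2-sinφ1·cosφ2·cosΔλ=0.44384476; θ=atan2(y, x)=-55.2701° <0 so +360° → 304.7299° ≈ 304.7°
Leg 4: φ1=0.8597981, φ2=0.9734731, Δφ=0.1136750, Δλ=2.8055260 rad; a=sin²(Δφ/2)+cosφ1·cosφ2·sin²(Δλ/2)=0.3599980949; c=2·atan2(√a, √(1-a))=1.286998249; dist=6371·c=8199.466 ≈ 8199.5 km; running total=34081.8 km
Leg 4 bearing: y=sinΔλ·cosφ2=0.18547650, x=cosφ1·sinφ2-sinφ1·cosφ2·cosΔλ=0.94191100; θ=atan2(y, x)=11.1399° ≈ 11.1°

Leg 1: dist=15989.2 km, bearing=65.7°
Leg 2: dist=4202.6 km, bearing=34.1°
Leg 3: dist=5690.5 km, bearing=304.7°
Leg 4: dist=8199.5 km, bearing=11.1°
Total: 34081.8 km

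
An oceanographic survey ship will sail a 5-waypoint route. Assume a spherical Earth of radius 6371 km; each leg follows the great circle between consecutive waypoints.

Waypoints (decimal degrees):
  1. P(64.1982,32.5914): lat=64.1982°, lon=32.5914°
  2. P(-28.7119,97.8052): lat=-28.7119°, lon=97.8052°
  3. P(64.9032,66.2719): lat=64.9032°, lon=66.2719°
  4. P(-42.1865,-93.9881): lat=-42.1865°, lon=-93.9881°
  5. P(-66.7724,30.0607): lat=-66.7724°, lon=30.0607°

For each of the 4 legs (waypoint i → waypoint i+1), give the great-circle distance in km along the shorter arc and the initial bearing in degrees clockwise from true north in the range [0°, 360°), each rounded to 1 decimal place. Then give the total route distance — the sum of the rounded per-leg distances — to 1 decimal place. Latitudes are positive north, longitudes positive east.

Leg 1: φ1=1.1204700, φ2=-0.5011172, Δφ=-1.6215872, Δλ=1.1381955 rad; a=sin²(Δφ/2)+cosφ1·cosφ2·sin²(Δλ/2)=0.6362361892; c=2·atan2(√a, √(1-a))=1.846758030; dist=6371·c=11765.695 ≈ 11765.7 km; running total=11765.7 km
Leg 1 bearing: y=sinΔλ·cosφ2=0.79625156, x=cosφ1·sinφ2-sinφ1·cosφ2·cosΔλ=-0.54013171; θ=atan2(y, x)=124.1507° ≈ 124.2°
Leg 2: φ1=-0.5011172, φ2=1.1327745, Δφ=1.6338917, Δλ=-0.5503599 rad; a=sin²(Δφ/2)+cosφ1·cosφ2·sin²(Δλ/2)=0.5589920791; c=2·atan2(√a, √(1-a))=1.689055942; dist=6371·c=10760.975 ≈ 10761.0 km; running total=22526.7 km
Leg 2 bearing: y=sinΔλ·cosφ2=-0.22182731, x=cosφ1·sinφ2-sinφ1·cosφ2·cosΔλ=0.96792168; θ=atan2(y, x)=-12.9081° <0 so +360° → 347.0919° ≈ 347.1°
Leg 3: φ1=1.1327745, φ2=-0.7362933, Δφ=-1.8690679, Δλ=-2.7970647 rad; a=sin²(Δφ/2)+cosφ1·cosφ2·sin²(Δλ/2)=0.9519784927; c=2·atan2(√a, √(1-a))=2.699730629; dist=6371·c=17199.984 ≈ 17200.0 km; running total=39726.7 km
Leg 3 bearing: y=sinΔλ·cosφ2=-0.25026201, x=cosφ1·sinφ2-sinφ1·cosφ2·cosΔλ=0.34674298; θ=atan2(y, x)=-35.8199° <0 so +360° → 324.1801° ≈ 324.2°
Leg 4: φ1=-0.7362933, φ2=-1.1653982, Δφ=-0.4291049, Δλ=2.1650600 rad; a=sin²(Δφ/2)+cosφ1·cosφ2·sin²(Δλ/2)=0.2732509466; c=2·atan2(√a, √(1-a))=1.100109977; dist=6371·c=7008.801 ≈ 7008.8 km; running total=46735.5 km
Leg 4 bearing: y=sinΔλ·cosφ2=0.32677171, x=cosφ1·sinφ2-sinφ1·cosφ2·cosΔλ=-0.82919221; θ=atan2(y, x)=158.4914° ≈ 158.5°

Leg 1: dist=11765.7 km, bearing=124.2°
Leg 2: dist=10761.0 km, bearing=347.1°
Leg 3: dist=17200.0 km, bearing=324.2°
Leg 4: dist=7008.8 km, bearing=158.5°
Total: 46735.5 km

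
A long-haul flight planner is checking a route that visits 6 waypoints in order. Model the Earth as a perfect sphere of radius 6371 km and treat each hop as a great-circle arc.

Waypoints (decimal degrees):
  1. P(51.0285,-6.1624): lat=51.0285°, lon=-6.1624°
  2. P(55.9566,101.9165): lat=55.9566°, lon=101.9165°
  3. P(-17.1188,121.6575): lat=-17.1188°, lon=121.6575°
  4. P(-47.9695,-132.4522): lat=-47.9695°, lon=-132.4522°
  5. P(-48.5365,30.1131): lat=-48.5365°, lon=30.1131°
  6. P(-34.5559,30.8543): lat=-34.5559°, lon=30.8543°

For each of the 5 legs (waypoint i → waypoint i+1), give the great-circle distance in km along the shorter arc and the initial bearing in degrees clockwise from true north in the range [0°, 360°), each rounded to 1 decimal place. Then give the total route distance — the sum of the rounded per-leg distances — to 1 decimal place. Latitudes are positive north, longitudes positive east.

Leg 1: dist=6411.4 km, bearing=39.0°
Leg 2: dist=8334.0 km, bearing=160.5°
Leg 3: dist=9730.6 km, bearing=139.9°
Leg 4: dist=9153.4 km, bearing=168.5°
Leg 5: dist=1555.8 km, bearing=2.5°
Total: 35185.2 km

Leg 1: φ1=0.8906153, φ2=0.9766269, Δφ=0.0860116, Δλ=1.8863327 rad; a=sin²(Δφ/2)+cosφ1·cosφ2·sin²(Δλ/2)=0.2325248550; c=2·atan2(√a, √(1-a))=1.006347417; dist=6371·c=6411.439 ≈ 6411.4 km; running total=6411.4 km
Leg 1 bearing: y=sinΔλ·cosφ2=0.53218241, x=cosφ1·sinφ2-sinφ1·cosφ2·cosΔλ=0.65620886; θ=atan2(y, x)=39.0419° ≈ 39.0°
Leg 2: φ1=0.9766269, φ2=-0.2987794, Δφ=-1.2754063, Δλ=0.3445454 rad; a=sin²(Δφ/2)+cosφ1·cosφ2·sin²(Δλ/2)=0.3701652815; c=2·atan2(√a, √(1-a))=1.308116445; dist=6371·c=8334.010 ≈ 8334.0 km; running total=14745.4 km
Leg 2 bearing: y=sinΔλ·cosφ2=0.32280452, x=cosφ1·sinφ2-sinφ1·cosφ2·cosΔλ=-0.91014780; θ=atan2(y, x)=160.4718° ≈ 160.5°
Leg 3: φ1=-0.2987794, φ2=-0.8372257, Δφ=-0.5384463, Δλ=-4.4350509 rad; a=sin²(Δφ/2)+cosφ1·cosφ2·sin²(Δλ/2)=0.4782748340; c=2·atan2(√a, √(1-a))=1.527332311; dist=6371·c=9730.634 ≈ 9730.6 km; running total=24476.0 km
Leg 3 bearing: y=sinΔλ·cosφ2=0.64394196, x=cosφ1·sinφ2-sinφ1·cosφ2·cosΔλ=-0.76383953; θ=atan2(y, x)=139.8680° ≈ 139.9°
Leg 4: φ1=-0.8372257, φ2=-0.8471217, Δφ=-0.0098960, Δλ=2.8372997 rad; a=sin²(Δφ/2)+cosφ1·cosφ2·sin²(Δλ/2)=0.4331630548; c=2·atan2(√a, √(1-a))=1.436721104; dist=6371·c=9153.350 ≈ 9153.4 km; running total=33629.4 km
Leg 4 bearing: y=sinΔλ·cosφ2=0.19839033, x=cosφ1·sinφ2-sinφ1·cosφ2·cosΔλ=-0.97096476; θ=atan2(y, x)=168.4521° ≈ 168.5°
Leg 5: φ1=-0.8471217, φ2=-0.6031142, Δφ=0.2440075, Δλ=0.0129364 rad; a=sin²(Δφ/2)+cosφ1·cosφ2·sin²(Δλ/2)=0.0148340227; c=2·atan2(√a, √(1-a))=0.244196298; dist=6371·c=1555.775 ≈ 1555.8 km; running total=35185.2 km
Leg 5 bearing: y=sinΔλ·cosφ2=0.01065376, x=cosφ1·sinφ2-sinφ1·cosφ2·cosΔλ=0.24154170; θ=atan2(y, x)=2.5255° ≈ 2.5°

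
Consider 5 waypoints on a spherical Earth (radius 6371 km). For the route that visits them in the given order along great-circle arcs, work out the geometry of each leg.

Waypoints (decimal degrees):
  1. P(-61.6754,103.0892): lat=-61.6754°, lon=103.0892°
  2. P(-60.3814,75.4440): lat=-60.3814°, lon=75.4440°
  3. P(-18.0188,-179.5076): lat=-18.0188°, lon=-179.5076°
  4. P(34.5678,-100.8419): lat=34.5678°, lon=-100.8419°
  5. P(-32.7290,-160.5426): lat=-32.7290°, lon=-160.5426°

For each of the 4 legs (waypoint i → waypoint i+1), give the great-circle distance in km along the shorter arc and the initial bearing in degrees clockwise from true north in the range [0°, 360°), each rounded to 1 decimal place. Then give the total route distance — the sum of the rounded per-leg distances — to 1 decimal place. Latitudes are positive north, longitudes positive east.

Leg 1: dist=1484.5 km, bearing=263.3°
Leg 2: dist=9068.3 km, bearing=111.8°
Leg 3: dist=10145.2 km, bearing=53.9°
Leg 4: dist=9735.3 km, bearing=226.6°
Total: 30433.3 km

Leg 1: φ1=-1.0764388, φ2=-1.0538542, Δφ=0.0225846, Δλ=-0.4824998 rad; a=sin²(Δφ/2)+cosφ1·cosφ2·sin²(Δλ/2)=0.0135126059; c=2·atan2(√a, √(1-a))=0.233014265; dist=6371·c=1484.534 ≈ 1484.5 km; running total=1484.5 km
Leg 1 bearing: y=sinΔλ·cosφ2=-0.22931752, x=cosφ1·sinφ2-sinφ1·cosφ2·cosΔλ=-0.02708390; θ=atan2(y, x)=-96.7358° <0 so +360° → 263.2642° ≈ 263.3°
Leg 2: φ1=-1.0538542, φ2=-0.3144874, Δφ=0.7393668, Δλ=-4.4497449 rad; a=sin²(Δφ/2)+cosφ1·cosφ2·sin²(Δλ/2)=0.4265570370; c=2·atan2(√a, √(1-a))=1.423377017; dist=6371·c=9068.335 ≈ 9068.3 km; running total=10552.8 km
Leg 2 bearing: y=sinΔλ·cosφ2=0.91834382, x=cosφ1·sinφ2-sinφ1·cosφ2·cosΔλ=-0.36751755; θ=atan2(y, x)=111.8111° ≈ 111.8°
Leg 3: φ1=-0.3144874, φ2=0.6033219, Δφ=0.9178093, Δλ=1.3729755 rad; a=sin²(Δφ/2)+cosφ1·cosφ2·sin²(Δλ/2)=0.5108042041; c=2·atan2(√a, √(1-a))=1.592406417; dist=6371·c=10145.221 ≈ 10145.2 km; running total=20698.0 km
Leg 3 bearing: y=sinΔλ·cosφ2=0.80739566, x=cosφ1·sinφ2-sinφ1·cosφ2·cosΔλ=0.58961455; θ=atan2(y, x)=53.8606° ≈ 53.9°
Leg 4: φ1=0.6033219, φ2=-0.5712288, Δφ=-1.1745507, Δλ=-1.0419738 rad; a=sin²(Δφ/2)+cosφ1·cosφ2·sin²(Δλ/2)=0.4786370081; c=2·atan2(√a, √(1-a))=1.528057333; dist=6371·c=9735.253 ≈ 9735.3 km; running total=30433.3 km
Leg 4 bearing: y=sinΔλ·cosφ2=-0.72632567, x=cosφ1·sinφ2-sinφ1·cosφ2·cosΔλ=-0.68602151; θ=atan2(y, x)=-133.3654° <0 so +360° → 226.6346° ≈ 226.6°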